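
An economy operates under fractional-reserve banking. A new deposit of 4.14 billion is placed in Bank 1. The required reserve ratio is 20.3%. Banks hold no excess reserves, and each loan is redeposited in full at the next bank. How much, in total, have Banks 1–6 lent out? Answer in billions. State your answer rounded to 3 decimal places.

12.088 billion

Bank i lends (1 − rr)^i of the original deposit: Bank 1 lends 4.14·0.7970 ≈ 3.2996, Bank 2 lends 4.14·0.7970² ≈ 2.6298, and so on.
Summing a geometric series: total = 4.14·[0.7970·(1 − 0.7970^6) / (1 − 0.7970)] ≈ 12.0882 billion.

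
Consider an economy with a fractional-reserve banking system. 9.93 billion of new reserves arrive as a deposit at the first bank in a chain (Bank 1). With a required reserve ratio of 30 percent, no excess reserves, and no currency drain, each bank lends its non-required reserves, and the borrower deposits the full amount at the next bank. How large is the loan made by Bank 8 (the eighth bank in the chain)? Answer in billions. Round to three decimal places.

0.572 billion

Each bank lends a fraction (1 − rr) = 0.7000 of the deposit it receives, so Bank 8 receives 9.93·0.7000^7 and lends 9.93·0.7000^8 ≈ 0.5724 billion.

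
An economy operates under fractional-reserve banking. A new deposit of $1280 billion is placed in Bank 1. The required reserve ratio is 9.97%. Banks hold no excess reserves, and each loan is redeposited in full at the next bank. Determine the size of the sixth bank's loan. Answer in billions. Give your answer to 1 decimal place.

Each bank lends a fraction (1 − rr) = 0.9003 of the deposit it receives, so Bank 6 receives 1280·0.9003^5 and lends 1280·0.9003^6 ≈ 681.6061 billion.

$681.6 billion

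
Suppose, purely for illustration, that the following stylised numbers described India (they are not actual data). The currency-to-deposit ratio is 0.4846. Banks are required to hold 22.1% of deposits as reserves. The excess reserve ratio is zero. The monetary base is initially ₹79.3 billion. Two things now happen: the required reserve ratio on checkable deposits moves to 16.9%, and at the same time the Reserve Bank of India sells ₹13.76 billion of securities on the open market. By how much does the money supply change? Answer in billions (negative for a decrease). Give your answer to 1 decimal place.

Before: m₁ = (1 + 0.4846) / (0.221 + 0.4846) ≈ 2.1040, MB₁ = 79.3, so M₁ = 2.1040 × 79.3 = 166.8472 billion.
After: m₂ = (1 + 0.4846) / (0.169 + 0.4846) ≈ 2.2714, MB₂ = 79.3 − 13.76 = 65.54, so M₂ = 2.2714 × 65.54 ≈ 148.8676 billion.
ΔM = M₂ − M₁ = 148.8676 − 166.8472 = -17.9796 billion.

-18.0 billion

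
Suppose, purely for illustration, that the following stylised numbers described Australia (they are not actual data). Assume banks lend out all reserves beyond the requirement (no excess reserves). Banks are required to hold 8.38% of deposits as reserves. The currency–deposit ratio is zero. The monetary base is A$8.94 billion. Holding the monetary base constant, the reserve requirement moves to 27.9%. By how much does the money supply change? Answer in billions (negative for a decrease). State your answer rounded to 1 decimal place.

Initially m₁ = 1 / (0.0838) ≈ 11.9332, so M₁ = 11.9332 × 8.94 ≈ 106.6828 billion.
After the change m₂ = 1 / (0.279) ≈ 3.5842, so M₂ = 3.5842 × 8.94 ≈ 32.0427 billion.
ΔM = M₂ − M₁ = 32.0427 − 106.6828 = -74.6401 billion.

-74.6 billion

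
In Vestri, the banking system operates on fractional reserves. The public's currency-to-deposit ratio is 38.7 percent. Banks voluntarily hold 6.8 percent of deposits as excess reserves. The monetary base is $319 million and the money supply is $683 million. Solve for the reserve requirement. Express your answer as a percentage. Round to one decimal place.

Using m = M/MB = 683/319 ≈ 2.141066. Since m = (1 + c)/(c + rr + e), the denominator satisfies c + rr + e = (1 + c)/m = (1 + 0.387) / 2.141066 ≈ 0.647808.
With c = 0.387 and e = 0.068, the reserve requirement is 0.647808 − 0.387 − 0.068 = 0.192808.

19.3%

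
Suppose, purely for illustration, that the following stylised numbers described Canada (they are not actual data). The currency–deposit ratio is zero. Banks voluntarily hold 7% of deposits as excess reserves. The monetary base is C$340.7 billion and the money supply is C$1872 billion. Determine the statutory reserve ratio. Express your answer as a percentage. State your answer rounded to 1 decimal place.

Using m = M/MB = 1872/340.7 ≈ 5.494570. Since m = (1 + c)/(c + rr + e), the denominator satisfies c + rr + e = (1 + c)/m = (1 + 0) / 5.494570 ≈ 0.181998.
With c = 0 and e = 0.07, the statutory reserve ratio is 0.181998 − 0 − 0.07 = 0.111998.

11.2%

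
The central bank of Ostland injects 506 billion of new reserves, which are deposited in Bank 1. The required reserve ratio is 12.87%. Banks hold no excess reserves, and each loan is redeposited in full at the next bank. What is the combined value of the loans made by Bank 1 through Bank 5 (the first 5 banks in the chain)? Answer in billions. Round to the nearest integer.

1705 billion

Bank i lends (1 − rr)^i of the original deposit: Bank 1 lends 506·0.8713 = 440.8778, Bank 2 lends 506·0.8713² ≈ 384.1368, and so on.
Summing a geometric series: total = 506·[0.8713·(1 − 0.8713^5) / (1 − 0.8713)] ≈ 1705.4267 billion.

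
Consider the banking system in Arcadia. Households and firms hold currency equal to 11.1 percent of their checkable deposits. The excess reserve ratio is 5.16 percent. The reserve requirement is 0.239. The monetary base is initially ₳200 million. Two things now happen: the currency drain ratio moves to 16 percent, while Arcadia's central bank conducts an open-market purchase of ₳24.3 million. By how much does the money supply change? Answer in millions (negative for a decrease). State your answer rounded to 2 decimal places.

₳24.14 million

Before: m₁ = (1 + 0.111) / (0.239 + 0.0516 + 0.111) ≈ 2.766434, MB₁ = 200, so M₁ = 2.766434 × 200 = 553.2868 million.
After: m₂ = (1 + 0.16) / (0.239 + 0.0516 + 0.16) ≈ 2.574345, MB₂ = 200 + 24.3 = 224.3, so M₂ = 2.574345 × 224.3 ≈ 577.4256 million.
ΔM = M₂ − M₁ = 577.4256 − 553.2868 = 24.1388 million.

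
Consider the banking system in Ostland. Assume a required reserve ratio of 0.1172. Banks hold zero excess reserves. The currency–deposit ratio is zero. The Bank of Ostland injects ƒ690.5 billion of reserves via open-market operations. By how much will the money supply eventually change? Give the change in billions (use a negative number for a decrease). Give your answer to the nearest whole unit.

ƒ5892 billion

The simple money multiplier is m = 1/rr = 1/0.1172 ≈ 8.5324.
An open-market purchase increases the monetary base by 690.5 billion, so ΔM = m × ΔMB = 8.5324 × 690.5 = 5891.6222 billion.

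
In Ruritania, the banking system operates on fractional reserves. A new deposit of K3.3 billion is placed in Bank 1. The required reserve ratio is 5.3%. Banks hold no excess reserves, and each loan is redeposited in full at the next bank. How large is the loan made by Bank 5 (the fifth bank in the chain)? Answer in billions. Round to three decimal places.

K2.513 billion

Each bank lends a fraction (1 − rr) = 0.9470 of the deposit it receives, so Bank 5 receives 3.3·0.9470^4 and lends 3.3·0.9470^5 ≈ 2.5134 billion.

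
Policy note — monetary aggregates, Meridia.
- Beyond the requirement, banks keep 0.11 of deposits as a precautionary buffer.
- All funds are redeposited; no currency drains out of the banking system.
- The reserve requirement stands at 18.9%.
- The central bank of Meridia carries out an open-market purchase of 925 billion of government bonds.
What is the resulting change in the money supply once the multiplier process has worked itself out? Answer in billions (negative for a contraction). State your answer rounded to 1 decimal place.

The money multiplier is m = 1 / (rr + e) = 1 / (0.189 + 0.11) ≈ 3.34448.
The purchase adds 925 billion of base, so ΔM = m × ΔMB = 3.34448 × (+925) = 3093.644 billion.

3093.6 billion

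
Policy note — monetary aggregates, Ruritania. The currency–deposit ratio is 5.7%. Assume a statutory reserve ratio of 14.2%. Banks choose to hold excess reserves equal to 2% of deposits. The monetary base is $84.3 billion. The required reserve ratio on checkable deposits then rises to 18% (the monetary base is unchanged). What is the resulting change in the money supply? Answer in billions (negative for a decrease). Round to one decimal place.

-60.2 billion

Initially m₁ = (1 + 0.057) / (0.142 + 0.02 + 0.057) ≈ 4.8265, so M₁ = 4.8265 × 84.3 ≈ 406.8739 billion.
After the change m₂ = (1 + 0.057) / (0.18 + 0.02 + 0.057) ≈ 4.1128, so M₂ = 4.1128 × 84.3 ≈ 346.709 billion.
ΔM = M₂ − M₁ = 346.709 − 406.8739 = -60.1649 billion.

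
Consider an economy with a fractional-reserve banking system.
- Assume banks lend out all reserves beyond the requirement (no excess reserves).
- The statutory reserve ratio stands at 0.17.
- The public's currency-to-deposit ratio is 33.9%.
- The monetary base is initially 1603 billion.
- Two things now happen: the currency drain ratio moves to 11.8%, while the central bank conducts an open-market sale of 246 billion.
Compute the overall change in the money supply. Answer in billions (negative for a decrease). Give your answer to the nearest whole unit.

1051 billion

Before: m₁ = (1 + 0.339) / (0.17 + 0.339) ≈ 2.63065, MB₁ = 1603, so M₁ = 2.63065 × 1603 ≈ 4216.932 billion.
After: m₂ = (1 + 0.118) / (0.17 + 0.118) ≈ 3.88194, MB₂ = 1603 − 246 = 1357, so M₂ = 3.88194 × 1357 ≈ 5267.7926 billion.
ΔM = M₂ − M₁ = 5267.7926 − 4216.932 = 1050.8606 billion.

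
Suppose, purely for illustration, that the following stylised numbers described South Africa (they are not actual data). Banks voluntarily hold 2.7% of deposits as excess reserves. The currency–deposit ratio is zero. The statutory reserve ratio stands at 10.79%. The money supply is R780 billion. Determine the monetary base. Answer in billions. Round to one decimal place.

R105.2 billion

The money multiplier is m = 1 / (rr + e) = 1 / (0.1079 + 0.027) ≈ 7.41290.
MB = M / m = 780 / 7.41290 ≈ 105.222 billion.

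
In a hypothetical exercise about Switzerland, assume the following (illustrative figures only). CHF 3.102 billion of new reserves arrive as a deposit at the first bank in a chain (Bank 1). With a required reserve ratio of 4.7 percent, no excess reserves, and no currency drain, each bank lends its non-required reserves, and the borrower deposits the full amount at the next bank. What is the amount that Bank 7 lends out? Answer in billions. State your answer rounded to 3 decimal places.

Each bank lends a fraction (1 − rr) = 0.9530 of the deposit it receives, so Bank 7 receives 3.102·0.9530^6 and lends 3.102·0.9530^7 ≈ 2.2146 billion.

CHF 2.215 billion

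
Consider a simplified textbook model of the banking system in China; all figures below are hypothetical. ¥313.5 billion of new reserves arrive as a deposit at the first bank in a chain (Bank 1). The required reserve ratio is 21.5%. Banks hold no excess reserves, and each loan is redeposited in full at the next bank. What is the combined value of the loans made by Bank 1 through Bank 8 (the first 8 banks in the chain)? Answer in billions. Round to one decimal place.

¥979.6 billion

Bank i lends (1 − rr)^i of the original deposit: Bank 1 lends 313.5·0.7850 = 246.0975, Bank 2 lends 313.5·0.7850² ≈ 193.1865, and so on.
Summing a geometric series: total = 313.5·[0.7850·(1 − 0.7850^8) / (1 − 0.7850)] ≈ 979.5856 billion.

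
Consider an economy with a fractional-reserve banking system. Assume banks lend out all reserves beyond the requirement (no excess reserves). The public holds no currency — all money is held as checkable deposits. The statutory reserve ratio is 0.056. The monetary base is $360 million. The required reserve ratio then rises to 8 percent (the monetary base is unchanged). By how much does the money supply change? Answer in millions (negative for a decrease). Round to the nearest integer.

-1929 million

Initially m₁ = 1 / (0.056) ≈ 17.8571, so M₁ = 17.8571 × 360 = 6428.556 million.
After the change m₂ = 1 / (0.08) = 12.5, so M₂ = 12.5 × 360 = 4500 million.
ΔM = M₂ − M₁ = 4500 − 6428.556 = -1928.556 million.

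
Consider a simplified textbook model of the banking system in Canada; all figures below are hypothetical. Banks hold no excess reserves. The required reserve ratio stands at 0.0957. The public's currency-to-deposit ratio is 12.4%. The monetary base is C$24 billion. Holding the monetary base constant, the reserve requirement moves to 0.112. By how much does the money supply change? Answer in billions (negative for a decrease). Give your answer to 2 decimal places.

Initially m₁ = (1 + 0.124) / (0.0957 + 0.124) ≈ 5.11607, so M₁ = 5.11607 × 24 ≈ 122.7857 billion.
After the change m₂ = (1 + 0.124) / (0.112 + 0.124) ≈ 4.76271, so M₂ = 4.76271 × 24 ≈ 114.305 billion.
ΔM = M₂ − M₁ = 114.305 − 122.7857 = -8.4807 billion.

-8.48 billion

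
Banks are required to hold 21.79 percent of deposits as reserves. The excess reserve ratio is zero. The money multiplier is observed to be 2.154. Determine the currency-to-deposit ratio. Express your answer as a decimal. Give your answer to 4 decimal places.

0.4598

Using m = 2.154. From m = (1 + c)/(c + rr + e), rearranging gives 1 + c = m·(c + rr + e), so c·(1 − m) = m·(rr + e) − 1.
Hence c = [m·(rr + e) − 1]/(1 − m) = [2.154 × (0.2179 + 0) − 1] / (1 − 2.154) ≈ 0.459830.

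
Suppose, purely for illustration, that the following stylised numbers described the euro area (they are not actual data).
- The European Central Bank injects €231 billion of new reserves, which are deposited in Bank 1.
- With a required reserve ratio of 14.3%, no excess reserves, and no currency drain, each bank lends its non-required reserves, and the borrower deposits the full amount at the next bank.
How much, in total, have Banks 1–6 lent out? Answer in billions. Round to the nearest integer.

Bank i lends (1 − rr)^i of the original deposit: Bank 1 lends 231·0.8570 = 197.9670, Bank 2 lends 231·0.8570² ≈ 169.6577, and so on.
Summing a geometric series: total = 231·[0.8570·(1 − 0.8570^6) / (1 − 0.8570)] ≈ 835.9287 billion.

€836 billion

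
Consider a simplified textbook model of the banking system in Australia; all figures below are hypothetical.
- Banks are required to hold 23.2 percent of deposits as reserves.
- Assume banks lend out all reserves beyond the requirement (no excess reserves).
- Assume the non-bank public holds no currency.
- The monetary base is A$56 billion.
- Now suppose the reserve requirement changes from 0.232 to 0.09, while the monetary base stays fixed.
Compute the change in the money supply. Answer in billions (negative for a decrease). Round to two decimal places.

Initially m₁ = 1 / (0.232) ≈ 4.31034, so M₁ = 4.31034 × 56 ≈ 241.379 billion.
After the change m₂ = 1 / (0.09) ≈ 11.11111, so M₂ = 11.11111 × 56 ≈ 622.2222 billion.
ΔM = M₂ − M₁ = 622.2222 − 241.379 = 380.8432 billion.

A$380.84 billion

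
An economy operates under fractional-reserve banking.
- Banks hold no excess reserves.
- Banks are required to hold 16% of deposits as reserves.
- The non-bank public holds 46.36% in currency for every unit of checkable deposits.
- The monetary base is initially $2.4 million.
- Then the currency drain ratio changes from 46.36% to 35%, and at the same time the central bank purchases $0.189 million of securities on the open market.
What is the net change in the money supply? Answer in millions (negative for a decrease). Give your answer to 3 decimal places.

Before: m₁ = (1 + 0.4636) / (0.16 + 0.4636) ≈ 2.34702, MB₁ = 2.4, so M₁ = 2.34702 × 2.4 ≈ 5.6328 million.
After: m₂ = (1 + 0.35) / (0.16 + 0.35) ≈ 2.64706, MB₂ = 2.4 + 0.189 = 2.589, so M₂ = 2.64706 × 2.589 ≈ 6.8532 million.
ΔM = M₂ − M₁ = 6.8532 − 5.6328 = 1.2204 million.

$1.220 million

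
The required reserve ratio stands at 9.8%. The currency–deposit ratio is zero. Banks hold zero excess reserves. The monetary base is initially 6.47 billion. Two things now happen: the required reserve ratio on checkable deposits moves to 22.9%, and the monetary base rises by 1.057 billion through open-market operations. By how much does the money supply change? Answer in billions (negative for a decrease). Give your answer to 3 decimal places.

-33.151 billion

Before: m₁ = 1 / (0.098) ≈ 10.20408, MB₁ = 6.47, so M₁ = 10.20408 × 6.47 ≈ 66.0204 billion.
After: m₂ = 1 / (0.229) ≈ 4.36681, MB₂ = 6.47 + 1.057 = 7.527, so M₂ = 4.36681 × 7.527 ≈ 32.869 billion.
ΔM = M₂ − M₁ = 32.869 − 66.0204 = -33.1514 billion.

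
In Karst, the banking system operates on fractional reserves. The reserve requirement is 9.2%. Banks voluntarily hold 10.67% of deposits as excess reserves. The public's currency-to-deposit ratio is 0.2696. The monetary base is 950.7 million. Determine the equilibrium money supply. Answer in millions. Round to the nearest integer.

2577 million

The money multiplier is m = (1 + c) / (rr + e + c) = (1 + 0.2696) / (0.092 + 0.1067 + 0.2696) ≈ 2.7111.
So M = m × MB = 2.7111 × 950.7 ≈ 2577.4428 million.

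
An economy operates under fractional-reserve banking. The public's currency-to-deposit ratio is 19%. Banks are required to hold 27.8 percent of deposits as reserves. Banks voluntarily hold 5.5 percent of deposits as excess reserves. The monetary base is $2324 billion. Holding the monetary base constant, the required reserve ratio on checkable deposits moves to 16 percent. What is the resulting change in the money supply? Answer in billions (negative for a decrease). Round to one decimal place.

Initially m₁ = (1 + 0.19) / (0.278 + 0.055 + 0.19) ≈ 2.275335, so M₁ = 2.275335 × 2324 ≈ 5287.8785 billion.
After the change m₂ = (1 + 0.19) / (0.16 + 0.055 + 0.19) ≈ 2.938272, so M₂ = 2.938272 × 2324 ≈ 6828.5441 billion.
ΔM = M₂ − M₁ = 6828.5441 − 5287.8785 = 1540.6656 billion.

$1540.7 billion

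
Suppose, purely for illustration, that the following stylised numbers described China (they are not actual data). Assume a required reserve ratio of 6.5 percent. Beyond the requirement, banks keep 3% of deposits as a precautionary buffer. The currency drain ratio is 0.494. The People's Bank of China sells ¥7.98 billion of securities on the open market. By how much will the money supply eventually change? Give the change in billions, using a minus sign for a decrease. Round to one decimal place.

-20.2 billion

The money multiplier is m = (1 + c) / (rr + e + c) = (1 + 0.494) / (0.065 + 0.03 + 0.494) ≈ 2.5365.
The sale removes 7.98 billion of base, so ΔM = m × ΔMB = 2.5365 × (−7.98) ≈ -20.2413 billion.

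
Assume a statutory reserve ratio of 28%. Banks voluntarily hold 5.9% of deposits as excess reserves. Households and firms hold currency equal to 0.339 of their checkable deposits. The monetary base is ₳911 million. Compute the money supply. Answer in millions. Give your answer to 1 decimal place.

₳1799.2 million

The money multiplier is m = (1 + c) / (rr + e + c) = (1 + 0.339) / (0.28 + 0.059 + 0.339) ≈ 1.97493.
So M = m × MB = 1.97493 × 911 ≈ 1799.1612 million.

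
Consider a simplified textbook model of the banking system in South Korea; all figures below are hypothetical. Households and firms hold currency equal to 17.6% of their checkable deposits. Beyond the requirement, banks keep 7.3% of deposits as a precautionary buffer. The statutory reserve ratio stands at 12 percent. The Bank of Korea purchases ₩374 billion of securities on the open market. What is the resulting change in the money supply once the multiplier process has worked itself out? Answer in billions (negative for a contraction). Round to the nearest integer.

₩1192 billion

The money multiplier is m = (1 + c) / (rr + e + c) = (1 + 0.176) / (0.12 + 0.073 + 0.176) ≈ 3.1870.
The purchase adds 374 billion of base, so ΔM = m × ΔMB = 3.1870 × (+374) = 1191.938 billion.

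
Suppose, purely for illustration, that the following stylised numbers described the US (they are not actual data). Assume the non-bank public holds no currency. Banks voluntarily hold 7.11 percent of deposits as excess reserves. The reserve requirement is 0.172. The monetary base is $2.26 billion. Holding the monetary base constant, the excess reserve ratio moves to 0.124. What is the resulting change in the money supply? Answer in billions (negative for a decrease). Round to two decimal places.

Initially m₁ = 1 / (0.172 + 0.0711) ≈ 4.1135, so M₁ = 4.1135 × 2.26 ≈ 9.2965 billion.
After the change m₂ = 1 / (0.172 + 0.124) ≈ 3.3784, so M₂ = 3.3784 × 2.26 ≈ 7.6352 billion.
ΔM = M₂ − M₁ = 7.6352 − 9.2965 = -1.6613 billion.

-1.66 billion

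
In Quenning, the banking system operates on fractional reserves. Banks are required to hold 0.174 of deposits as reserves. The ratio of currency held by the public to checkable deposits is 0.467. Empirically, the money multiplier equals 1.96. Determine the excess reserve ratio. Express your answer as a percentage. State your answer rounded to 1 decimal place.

10.7%

Using m = 1.96. Since m = (1 + c)/(c + rr + e), the denominator satisfies c + rr + e = (1 + c)/m = (1 + 0.467) / 1.96 ≈ 0.748469.
With c = 0.467 and rr = 0.174, the excess reserve ratio is 0.748469 − 0.467 − 0.174 = 0.107469.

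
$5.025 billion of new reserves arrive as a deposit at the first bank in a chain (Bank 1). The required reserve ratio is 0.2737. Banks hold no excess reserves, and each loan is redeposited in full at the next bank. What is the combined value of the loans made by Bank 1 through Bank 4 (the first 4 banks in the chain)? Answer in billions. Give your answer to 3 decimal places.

$9.624 billion

Bank i lends (1 − rr)^i of the original deposit: Bank 1 lends 5.025·0.7263 ≈ 3.6497, Bank 2 lends 5.025·0.7263² ≈ 2.6507, and so on.
Summing a geometric series: total = 5.025·[0.7263·(1 − 0.7263^4) / (1 − 0.7263)] ≈ 9.6239 billion.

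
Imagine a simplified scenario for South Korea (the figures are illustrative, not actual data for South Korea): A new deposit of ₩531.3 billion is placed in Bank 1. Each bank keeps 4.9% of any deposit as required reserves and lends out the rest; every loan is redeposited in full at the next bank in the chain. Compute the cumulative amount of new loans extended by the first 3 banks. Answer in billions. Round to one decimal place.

Bank i lends (1 − rr)^i of the original deposit: Bank 1 lends 531.3·0.9510 = 505.2663, Bank 2 lends 531.3·0.9510² ≈ 480.5083, and so on.
Summing a geometric series: total = 531.3·[0.9510·(1 − 0.9510^3) / (1 − 0.9510)] ≈ 1442.7379 billion.

₩1442.7 billion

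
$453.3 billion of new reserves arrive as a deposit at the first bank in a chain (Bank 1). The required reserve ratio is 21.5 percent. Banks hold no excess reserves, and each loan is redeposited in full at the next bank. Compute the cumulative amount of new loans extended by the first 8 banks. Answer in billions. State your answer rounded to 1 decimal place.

$1416.4 billion

Bank i lends (1 − rr)^i of the original deposit: Bank 1 lends 453.3·0.7850 = 355.8405, Bank 2 lends 453.3·0.7850² ≈ 279.3348, and so on.
Summing a geometric series: total = 453.3·[0.7850·(1 − 0.7850^8) / (1 − 0.7850)] ≈ 1416.4151 billion.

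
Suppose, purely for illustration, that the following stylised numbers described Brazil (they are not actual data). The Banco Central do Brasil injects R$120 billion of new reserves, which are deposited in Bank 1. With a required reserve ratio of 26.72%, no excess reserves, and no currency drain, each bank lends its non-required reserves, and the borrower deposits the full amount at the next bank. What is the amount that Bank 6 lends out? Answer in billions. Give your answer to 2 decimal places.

R$18.58 billion

Each bank lends a fraction (1 − rr) = 0.7328 of the deposit it receives, so Bank 6 receives 120·0.7328^5 and lends 120·0.7328^6 ≈ 18.5821 billion.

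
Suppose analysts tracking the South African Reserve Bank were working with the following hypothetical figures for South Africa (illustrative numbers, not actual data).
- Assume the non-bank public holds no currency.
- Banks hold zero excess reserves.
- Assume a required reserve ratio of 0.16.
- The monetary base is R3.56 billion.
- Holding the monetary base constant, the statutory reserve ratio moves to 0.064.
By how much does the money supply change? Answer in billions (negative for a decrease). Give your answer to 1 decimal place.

Initially m₁ = 1 / (0.16) = 6.25, so M₁ = 6.25 × 3.56 = 22.25 billion.
After the change m₂ = 1 / (0.064) = 15.6250, so M₂ = 15.6250 × 3.56 = 55.625 billion.
ΔM = M₂ − M₁ = 55.625 − 22.25 = 33.375 billion.

R33.4 billion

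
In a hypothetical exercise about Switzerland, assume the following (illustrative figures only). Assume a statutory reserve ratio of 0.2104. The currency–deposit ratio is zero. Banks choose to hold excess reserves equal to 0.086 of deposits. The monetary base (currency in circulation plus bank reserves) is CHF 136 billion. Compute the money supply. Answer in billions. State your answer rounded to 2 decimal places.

The money multiplier is m = 1 / (rr + e) = 1 / (0.2104 + 0.086) ≈ 3.373819.
So M = m × MB = 3.373819 × 136 ≈ 458.8394 billion.

CHF 458.84 billion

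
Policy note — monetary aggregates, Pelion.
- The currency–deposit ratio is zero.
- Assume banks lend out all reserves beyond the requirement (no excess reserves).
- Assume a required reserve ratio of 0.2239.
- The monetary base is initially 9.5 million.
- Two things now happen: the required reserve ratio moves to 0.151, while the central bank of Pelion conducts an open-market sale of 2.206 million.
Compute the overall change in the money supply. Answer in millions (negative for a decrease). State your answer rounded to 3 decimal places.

5.875 million

Before: m₁ = 1 / (0.2239) ≈ 4.46628, MB₁ = 9.5, so M₁ = 4.46628 × 9.5 ≈ 42.4297 million.
After: m₂ = 1 / (0.151) ≈ 6.62252, MB₂ = 9.5 − 2.206 = 7.294, so M₂ = 6.62252 × 7.294 ≈ 48.3047 million.
ΔM = M₂ − M₁ = 48.3047 − 42.4297 = 5.875 million.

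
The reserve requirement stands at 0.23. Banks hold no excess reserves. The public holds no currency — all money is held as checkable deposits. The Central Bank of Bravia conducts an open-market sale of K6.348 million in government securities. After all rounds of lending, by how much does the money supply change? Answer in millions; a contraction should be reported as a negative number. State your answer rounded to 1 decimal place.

The simple money multiplier is m = 1/rr = 1/0.23 ≈ 4.3478.
An open-market sale reduces the monetary base by 6.348 million, so ΔM = m × ΔMB = 4.3478 × (−6.348) ≈ -27.5998 million.

-27.6 million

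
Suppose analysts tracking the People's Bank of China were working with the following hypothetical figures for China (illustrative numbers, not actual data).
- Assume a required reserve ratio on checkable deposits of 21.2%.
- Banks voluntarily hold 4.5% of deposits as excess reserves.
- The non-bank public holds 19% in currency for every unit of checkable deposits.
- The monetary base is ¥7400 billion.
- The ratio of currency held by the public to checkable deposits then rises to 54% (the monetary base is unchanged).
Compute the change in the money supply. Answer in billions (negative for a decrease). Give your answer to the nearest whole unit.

Initially m₁ = (1 + 0.19) / (0.212 + 0.045 + 0.19) ≈ 2.66219, so M₁ = 2.66219 × 7400 = 19700.206 billion.
After the change m₂ = (1 + 0.54) / (0.212 + 0.045 + 0.54) ≈ 1.93225, so M₂ = 1.93225 × 7400 = 14298.65 billion.
ΔM = M₂ − M₁ = 14298.65 − 19700.206 = -5401.556 billion.

-5402 billion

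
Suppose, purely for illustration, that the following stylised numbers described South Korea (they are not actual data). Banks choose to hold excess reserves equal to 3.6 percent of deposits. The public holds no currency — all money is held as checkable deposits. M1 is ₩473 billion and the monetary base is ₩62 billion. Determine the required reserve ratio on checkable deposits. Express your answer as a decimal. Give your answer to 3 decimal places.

0.095

Using m = M/MB = 473/62 ≈ 7.629032. Since m = (1 + c)/(c + rr + e), the denominator satisfies c + rr + e = (1 + c)/m = (1 + 0) / 7.629032 ≈ 0.131078.
With c = 0 and e = 0.036, the required reserve ratio on checkable deposits is 0.131078 − 0 − 0.036 = 0.095078.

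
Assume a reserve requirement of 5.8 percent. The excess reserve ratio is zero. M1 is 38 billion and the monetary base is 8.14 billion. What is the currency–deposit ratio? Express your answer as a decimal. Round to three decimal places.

0.199

Using m = M/MB = 38/8.14 ≈ 4.668305. From m = (1 + c)/(c + rr + e), rearranging gives 1 + c = m·(c + rr + e), so c·(1 − m) = m·(rr + e) − 1.
Hence c = [m·(rr + e) − 1]/(1 − m) = [4.668305 × (0.058 + 0) − 1] / (1 − 4.668305) ≈ 0.198794.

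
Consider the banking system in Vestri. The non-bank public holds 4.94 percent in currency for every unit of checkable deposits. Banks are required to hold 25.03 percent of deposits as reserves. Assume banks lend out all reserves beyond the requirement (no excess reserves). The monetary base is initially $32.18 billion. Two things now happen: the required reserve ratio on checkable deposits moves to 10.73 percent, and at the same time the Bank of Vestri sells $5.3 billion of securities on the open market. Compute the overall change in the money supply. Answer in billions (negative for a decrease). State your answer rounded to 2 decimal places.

$67.33 billion

Before: m₁ = (1 + 0.0494) / (0.2503 + 0.0494) ≈ 3.50150, MB₁ = 32.18, so M₁ = 3.50150 × 32.18 ≈ 112.6783 billion.
After: m₂ = (1 + 0.0494) / (0.1073 + 0.0494) ≈ 6.69687, MB₂ = 32.18 − 5.3 = 26.88, so M₂ = 6.69687 × 26.88 ≈ 180.0119 billion.
ΔM = M₂ − M₁ = 180.0119 − 112.6783 = 67.3336 billion.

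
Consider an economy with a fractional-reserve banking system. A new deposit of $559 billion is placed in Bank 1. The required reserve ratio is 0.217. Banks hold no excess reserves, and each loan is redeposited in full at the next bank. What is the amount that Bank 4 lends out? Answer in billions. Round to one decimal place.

$210.1 billion

Each bank lends a fraction (1 − rr) = 0.7830 of the deposit it receives, so Bank 4 receives 559·0.7830^3 and lends 559·0.7830^4 ≈ 210.1159 billion.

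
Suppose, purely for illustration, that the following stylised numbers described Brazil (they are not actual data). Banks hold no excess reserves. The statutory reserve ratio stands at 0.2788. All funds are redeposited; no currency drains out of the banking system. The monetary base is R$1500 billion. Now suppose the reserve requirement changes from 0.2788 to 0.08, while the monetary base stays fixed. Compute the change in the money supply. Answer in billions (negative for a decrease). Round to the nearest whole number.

R$13370 billion

Initially m₁ = 1 / (0.2788) ≈ 3.58680, so M₁ = 3.58680 × 1500 = 5380.2 billion.
After the change m₂ = 1 / (0.08) = 12.5, so M₂ = 12.5 × 1500 = 18750 billion.
ΔM = M₂ − M₁ = 18750 − 5380.2 = 13369.8 billion.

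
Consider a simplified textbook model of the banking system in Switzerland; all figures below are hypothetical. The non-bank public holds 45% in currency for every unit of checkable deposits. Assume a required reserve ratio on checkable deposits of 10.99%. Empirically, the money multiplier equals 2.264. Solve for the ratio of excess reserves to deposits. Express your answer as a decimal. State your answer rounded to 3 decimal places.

0.081

Using m = 2.264. Since m = (1 + c)/(c + rr + e), the denominator satisfies c + rr + e = (1 + c)/m = (1 + 0.45) / 2.264 ≈ 0.640459.
With c = 0.45 and rr = 0.1099, the ratio of excess reserves to deposits is 0.640459 − 0.45 − 0.1099 = 0.080559.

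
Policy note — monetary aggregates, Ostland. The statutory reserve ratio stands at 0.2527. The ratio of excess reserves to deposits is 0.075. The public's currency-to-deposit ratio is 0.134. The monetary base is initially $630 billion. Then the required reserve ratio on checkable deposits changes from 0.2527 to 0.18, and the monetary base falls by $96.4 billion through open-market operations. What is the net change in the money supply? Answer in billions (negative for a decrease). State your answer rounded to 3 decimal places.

Before: m₁ = (1 + 0.134) / (0.2527 + 0.075 + 0.134) ≈ 2.4561404, MB₁ = 630, so M₁ = 2.4561404 × 630 ≈ 1547.3685 billion.
After: m₂ = (1 + 0.134) / (0.18 + 0.075 + 0.134) ≈ 2.9151671, MB₂ = 630 − 96.4 = 533.6, so M₂ = 2.9151671 × 533.6 ≈ 1555.5332 billion.
ΔM = M₂ − M₁ = 1555.5332 − 1547.3685 = 8.1647 billion.

$8.165 billion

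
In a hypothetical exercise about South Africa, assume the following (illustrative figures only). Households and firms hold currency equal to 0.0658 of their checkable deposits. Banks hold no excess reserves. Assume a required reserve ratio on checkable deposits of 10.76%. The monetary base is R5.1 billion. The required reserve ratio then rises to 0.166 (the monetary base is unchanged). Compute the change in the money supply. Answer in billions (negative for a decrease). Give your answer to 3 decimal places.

-7.898 billion

Initially m₁ = (1 + 0.0658) / (0.1076 + 0.0658) ≈ 6.14648, so M₁ = 6.14648 × 5.1 ≈ 31.347 billion.
After the change m₂ = (1 + 0.0658) / (0.166 + 0.0658) ≈ 4.59793, so M₂ = 4.59793 × 5.1 ≈ 23.4494 billion.
ΔM = M₂ − M₁ = 23.4494 − 31.347 = -7.8976 billion.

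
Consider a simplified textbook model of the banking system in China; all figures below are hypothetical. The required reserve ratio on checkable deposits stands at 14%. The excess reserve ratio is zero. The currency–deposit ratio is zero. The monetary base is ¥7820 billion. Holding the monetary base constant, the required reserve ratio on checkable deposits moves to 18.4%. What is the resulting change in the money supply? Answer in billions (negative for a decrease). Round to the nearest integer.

Initially m₁ = 1 / (0.14) ≈ 7.14286, so M₁ = 7.14286 × 7820 = 55857.1652 billion.
After the change m₂ = 1 / (0.184) ≈ 5.43478, so M₂ = 5.43478 × 7820 = 42499.9796 billion.
ΔM = M₂ − M₁ = 42499.9796 − 55857.1652 = -13357.1856 billion.

-13357 billion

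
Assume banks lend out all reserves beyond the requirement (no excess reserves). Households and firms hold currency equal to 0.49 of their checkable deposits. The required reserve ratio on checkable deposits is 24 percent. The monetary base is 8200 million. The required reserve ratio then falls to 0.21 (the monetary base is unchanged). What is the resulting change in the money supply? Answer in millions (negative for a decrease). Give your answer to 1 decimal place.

717.3 million

Initially m₁ = (1 + 0.49) / (0.24 + 0.49) ≈ 2.041096, so M₁ = 2.041096 × 8200 = 16736.9872 million.
After the change m₂ = (1 + 0.49) / (0.21 + 0.49) ≈ 2.128571, so M₂ = 2.128571 × 8200 = 17454.2822 million.
ΔM = M₂ − M₁ = 17454.2822 − 16736.9872 = 717.295 million.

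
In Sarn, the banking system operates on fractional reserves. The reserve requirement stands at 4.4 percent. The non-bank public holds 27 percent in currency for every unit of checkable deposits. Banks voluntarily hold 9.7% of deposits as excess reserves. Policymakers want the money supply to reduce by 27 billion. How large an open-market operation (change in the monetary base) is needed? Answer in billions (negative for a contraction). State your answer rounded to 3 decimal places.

-8.738 billion

The money multiplier is m = (1 + c) / (rr + e + c) = (1 + 0.27) / (0.044 + 0.097 + 0.27) ≈ 3.090024.
ΔMB = ΔM / m = (−27) / 3.090024 ≈ -8.7378 billion.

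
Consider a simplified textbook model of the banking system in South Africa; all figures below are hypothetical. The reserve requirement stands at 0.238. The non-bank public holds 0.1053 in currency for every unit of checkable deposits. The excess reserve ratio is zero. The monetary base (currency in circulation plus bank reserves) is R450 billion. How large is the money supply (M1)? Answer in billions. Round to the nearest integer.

The money multiplier is m = (1 + c) / (rr + c) = (1 + 0.1053) / (0.238 + 0.1053) ≈ 3.2196.
So M = m × MB = 3.2196 × 450 = 1448.82 billion.

R1449 billion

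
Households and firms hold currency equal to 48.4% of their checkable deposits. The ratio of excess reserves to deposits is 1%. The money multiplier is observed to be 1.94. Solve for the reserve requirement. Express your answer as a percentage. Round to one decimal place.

27.1%

Using m = 1.94. Since m = (1 + c)/(c + rr + e), the denominator satisfies c + rr + e = (1 + c)/m = (1 + 0.484) / 1.94 ≈ 0.764948.
With c = 0.484 and e = 0.01, the reserve requirement is 0.764948 − 0.484 − 0.01 = 0.270948.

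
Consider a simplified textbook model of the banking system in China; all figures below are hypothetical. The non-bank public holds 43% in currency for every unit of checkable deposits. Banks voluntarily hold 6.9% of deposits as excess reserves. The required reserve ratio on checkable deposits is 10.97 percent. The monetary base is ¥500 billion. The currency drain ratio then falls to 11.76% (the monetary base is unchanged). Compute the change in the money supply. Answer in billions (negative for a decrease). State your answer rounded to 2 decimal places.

Initially m₁ = (1 + 0.43) / (0.1097 + 0.069 + 0.43) ≈ 2.349269, so M₁ = 2.349269 × 500 = 1174.6345 billion.
After the change m₂ = (1 + 0.1176) / (0.1097 + 0.069 + 0.1176) ≈ 3.771853, so M₂ = 3.771853 × 500 = 1885.9265 billion.
ΔM = M₂ − M₁ = 1885.9265 − 1174.6345 = 711.292 billion.

¥711.29 billion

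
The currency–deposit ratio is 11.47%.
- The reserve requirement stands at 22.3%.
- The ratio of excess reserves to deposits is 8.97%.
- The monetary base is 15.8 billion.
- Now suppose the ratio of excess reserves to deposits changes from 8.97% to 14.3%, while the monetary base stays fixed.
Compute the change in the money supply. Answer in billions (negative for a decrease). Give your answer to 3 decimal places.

-4.569 billion

Initially m₁ = (1 + 0.1147) / (0.223 + 0.0897 + 0.1147) ≈ 2.608095, so M₁ = 2.608095 × 15.8 ≈ 41.2079 billion.
After the change m₂ = (1 + 0.1147) / (0.223 + 0.143 + 0.1147) ≈ 2.318910, so M₂ = 2.318910 × 15.8 ≈ 36.6388 billion.
ΔM = M₂ − M₁ = 36.6388 − 41.2079 = -4.5691 billion.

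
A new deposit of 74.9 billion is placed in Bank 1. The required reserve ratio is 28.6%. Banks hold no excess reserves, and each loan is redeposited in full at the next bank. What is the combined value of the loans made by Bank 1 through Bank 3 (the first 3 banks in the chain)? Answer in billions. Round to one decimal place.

118.9 billion

Bank i lends (1 − rr)^i of the original deposit: Bank 1 lends 74.9·0.7140 = 53.4786, Bank 2 lends 74.9·0.7140² ≈ 38.1837, and so on.
Summing a geometric series: total = 74.9·[0.7140·(1 − 0.7140^3) / (1 − 0.7140)] ≈ 118.9255 billion.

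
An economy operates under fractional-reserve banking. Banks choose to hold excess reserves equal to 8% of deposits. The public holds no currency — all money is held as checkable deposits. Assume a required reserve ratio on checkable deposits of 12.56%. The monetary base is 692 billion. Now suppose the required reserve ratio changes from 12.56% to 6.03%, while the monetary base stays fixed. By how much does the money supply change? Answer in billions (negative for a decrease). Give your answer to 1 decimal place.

1566.5 billion

Initially m₁ = 1 / (0.1256 + 0.08) ≈ 4.86381, so M₁ = 4.86381 × 692 ≈ 3365.7565 billion.
After the change m₂ = 1 / (0.0603 + 0.08) ≈ 7.12758, so M₂ = 7.12758 × 692 ≈ 4932.2854 billion.
ΔM = M₂ − M₁ = 4932.2854 − 3365.7565 = 1566.5289 billion.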